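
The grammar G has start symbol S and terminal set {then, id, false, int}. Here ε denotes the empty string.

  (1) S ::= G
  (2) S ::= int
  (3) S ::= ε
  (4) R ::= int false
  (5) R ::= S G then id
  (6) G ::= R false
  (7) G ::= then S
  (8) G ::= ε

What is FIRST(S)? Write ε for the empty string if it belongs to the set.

{ε, int, then}

FIRST(S): from S::=G we get {ε, int, then}; from S::=int we get {int}; from S::=ε we get {ε}. So FIRST(S) = {ε, int, then}.
FIRST(R): from R::=int false we get {int}; from R::=S G then id we get {int, then}. So FIRST(R) = {int, then}.
FIRST(G): from G::=R false we get {int, then}; from G::=then S we get {then}; from G::=ε we get {ε}. So FIRST(G) = {ε, int, then}.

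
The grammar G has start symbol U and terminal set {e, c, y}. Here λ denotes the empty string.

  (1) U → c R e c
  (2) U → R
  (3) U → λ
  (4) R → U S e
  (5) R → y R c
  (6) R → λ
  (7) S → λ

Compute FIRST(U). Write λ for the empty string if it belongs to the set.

FIRST(S) = {λ}
FIRST(U) = {λ, c, e, y}  (via R)
FIRST(R) = {λ, c, e, y}  (via U S e)

{λ, c, e, y}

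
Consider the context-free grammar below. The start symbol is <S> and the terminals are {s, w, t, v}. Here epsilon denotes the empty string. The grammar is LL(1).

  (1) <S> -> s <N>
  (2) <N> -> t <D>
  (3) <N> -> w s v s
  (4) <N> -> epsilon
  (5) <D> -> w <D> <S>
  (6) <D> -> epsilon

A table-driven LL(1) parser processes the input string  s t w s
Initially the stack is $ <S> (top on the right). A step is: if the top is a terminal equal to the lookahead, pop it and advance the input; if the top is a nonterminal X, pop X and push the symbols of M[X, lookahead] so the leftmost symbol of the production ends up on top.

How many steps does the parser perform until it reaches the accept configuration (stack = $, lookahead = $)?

step 1: stack=$ <S>  input=s t w s $  — expand <S> -> s <N>
step 2: stack=$ <N> s  input=s t w s $  — match s
step 3: stack=$ <N>  input=t w s $  — expand <N> -> t <D>
step 4: stack=$ <D> t  input=t w s $  — match t
step 5: stack=$ <D>  input=w s $  — expand <D> -> w <D> <S>
step 6: stack=$ <S> <D> w  input=w s $  — match w
step 7: stack=$ <S> <D>  input=s $  — expand <D> -> epsilon
step 8: stack=$ <S>  input=s $  — expand <S> -> s <N>
step 9: stack=$ <N> s  input=s $  — match s
step 10: stack=$ <N>  input=$  — expand <N> -> epsilon
Accept reached after 10 steps.

10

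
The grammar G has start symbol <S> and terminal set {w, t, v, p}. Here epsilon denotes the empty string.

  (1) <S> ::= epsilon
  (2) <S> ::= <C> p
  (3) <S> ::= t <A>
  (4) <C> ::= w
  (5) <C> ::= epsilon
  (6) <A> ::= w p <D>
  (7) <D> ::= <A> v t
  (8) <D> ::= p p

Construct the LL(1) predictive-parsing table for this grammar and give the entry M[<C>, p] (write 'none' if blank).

<C> ::= epsilon

FIRST(<C>): from <C>::=w we get {w}; from <C>::=epsilon we get {epsilon}. So FIRST(<C>) = {epsilon, w}.
FIRST(<A>): from <A>::=w p <D> we get {w}. So FIRST(<A>) = {w}.
FIRST(<S>): from <S>::=epsilon we get {epsilon}; from <S>::=<C> p we get {p, w}; from <S>::=t <A> we get {t}. So FIRST(<S>) = {epsilon, p, t, w}.
FIRST(<D>): from <D>::=<A> v t we get {w}; from <D>::=p p we get {p}. So FIRST(<D>) = {p, w}.
FOLLOW(<S>) includes $ since <S> is the start symbol.
FOLLOW(<C>): in <S>::=<C> p, <C> is followed by p with FIRST {p}. Thus FOLLOW(<C>) = {p}.
For <C> ::= w: FIRST(w) = {w}, so it goes in M[<C>, t] for t ∈ {w}.
For <C> ::= epsilon: FIRST(epsilon) = {epsilon}, so it goes in M[<C>, t] for t ∈ {}; since epsilon ∈ FIRST, also for every t ∈ FOLLOW(<C>) = {p}.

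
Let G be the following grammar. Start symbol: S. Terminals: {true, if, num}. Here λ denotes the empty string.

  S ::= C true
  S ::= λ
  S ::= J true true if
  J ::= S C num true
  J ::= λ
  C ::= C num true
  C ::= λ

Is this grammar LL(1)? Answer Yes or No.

No

FIRST(S) = {λ, num, true}
FIRST(J) = {λ, num, true}
FIRST(C) = {λ, num}
FOLLOW(S) = {$, num}
FOLLOW(J) = {true}
FOLLOW(C) = {num, true}
Cell M[C, num] receives both C ::= C num true and C ::= λ — the grammar is not LL(1).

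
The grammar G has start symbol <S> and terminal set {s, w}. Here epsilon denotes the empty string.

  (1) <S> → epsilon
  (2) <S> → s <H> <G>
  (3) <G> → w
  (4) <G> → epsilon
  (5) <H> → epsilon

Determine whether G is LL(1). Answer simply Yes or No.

FIRST(<S>) = {epsilon, s}
FIRST(<G>) = {epsilon, w}
FIRST(<H>) = {epsilon}
FOLLOW(<S>) = {$}
FOLLOW(<G>) = {$}
FOLLOW(<H>) = {$, w}
Each cell of M receives at most one production.

Yes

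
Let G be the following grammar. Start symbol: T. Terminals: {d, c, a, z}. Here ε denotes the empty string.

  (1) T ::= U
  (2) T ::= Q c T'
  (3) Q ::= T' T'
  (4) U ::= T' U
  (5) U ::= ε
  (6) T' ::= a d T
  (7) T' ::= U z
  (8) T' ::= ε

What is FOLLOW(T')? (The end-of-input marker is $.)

{$, a, c, z}

FIRST(T): from T::=U we get {ε, a, z}; from T::=Q c T' we get {a, c, z}. So FIRST(T) = {ε, a, c, z}.
FIRST(Q): from Q::=T' T' we get {ε, a, z}. So FIRST(Q) = {ε, a, z}.
FIRST(U): from U::=T' U we get {ε, a, z}; from U::=ε we get {ε}. So FIRST(U) = {ε, a, z}.
FIRST(T'): from T'::=a d T we get {a}; from T'::=U z we get {a, z}; from T'::=ε we get {ε}. So FIRST(T') = {ε, a, z}.
FOLLOW(T) includes $ since T is the start symbol.
FOLLOW(Q): in T::=Q c T', Q is followed by c T' with FIRST {c}. Thus FOLLOW(Q) = {c}.
FOLLOW(T): in T'::=a d T, the suffix after T is empty, so FOLLOW(T) ⊇ FOLLOW(T') = {$, a, c, z}. Thus FOLLOW(T) = {$, a, c, z}.
FOLLOW(U): in T::=U, the suffix after U is empty, so FOLLOW(U) ⊇ FOLLOW(T) = {$, a, c, z}; in U::=T' U, the suffix after U is empty (adds nothing new); in T'::=U z, U is followed by z with FIRST {z}. Thus FOLLOW(U) = {$, a, c, z}.
FOLLOW(T'): in T::=Q c T', the suffix after T' is empty, so FOLLOW(T') ⊇ FOLLOW(T) = {$, a, c, z}; in Q::=T' T' (occurrence 1), T' is followed by T' with FIRST {ε, a, z}; in Q::=T' T' (occurrence 1), the suffix after T' is nullable, so FOLLOW(T') ⊇ FOLLOW(Q) = {c}; in Q::=T' T' (occurrence 2), the suffix after T' is empty, so FOLLOW(T') ⊇ FOLLOW(Q) = {c}; in U::=T' U, T' is followed by U with FIRST {ε, a, z}; in U::=T' U, the suffix after T' is nullable, so FOLLOW(T') ⊇ FOLLOW(U) = {$, a, c, z}. Thus FOLLOW(T') = {$, a, c, z}.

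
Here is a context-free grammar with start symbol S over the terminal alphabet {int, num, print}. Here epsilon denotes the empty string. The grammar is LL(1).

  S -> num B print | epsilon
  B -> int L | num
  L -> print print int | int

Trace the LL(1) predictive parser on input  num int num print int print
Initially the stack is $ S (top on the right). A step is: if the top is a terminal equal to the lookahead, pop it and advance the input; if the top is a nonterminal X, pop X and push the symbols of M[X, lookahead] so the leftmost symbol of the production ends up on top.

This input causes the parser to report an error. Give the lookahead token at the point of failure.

step 1: stack=$ S  input=num int num print int print $  — expand S -> num B print
step 2: stack=$ print B num  input=num int num print int print $  — match num
step 3: stack=$ print B  input=int num print int print $  — expand B -> int L
step 4: stack=$ print L int  input=int num print int print $  — match int
step 5: stack=$ print L  input=num print int print $  — error: M[L, num] is empty

num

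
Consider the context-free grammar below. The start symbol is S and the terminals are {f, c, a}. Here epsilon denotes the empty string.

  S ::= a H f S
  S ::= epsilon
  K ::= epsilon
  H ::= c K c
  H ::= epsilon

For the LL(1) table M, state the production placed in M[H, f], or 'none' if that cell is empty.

FIRST(S): from S::=a H f S we get {a}; from S::=epsilon we get {epsilon}. So FIRST(S) = {epsilon, a}.
FIRST(K): from K::=epsilon we get {epsilon}. So FIRST(K) = {epsilon}.
FIRST(H): from H::=c K c we get {c}; from H::=epsilon we get {epsilon}. So FIRST(H) = {epsilon, c}.
FOLLOW(S) includes $ since S is the start symbol.
FOLLOW(H): in S::=a H f S, H is followed by f S with FIRST {f}. Thus FOLLOW(H) = {f}.
For H ::= c K c: FIRST(c K c) = {c}, so it goes in M[H, t] for t ∈ {c}.
For H ::= epsilon: FIRST(epsilon) = {epsilon}, so it goes in M[H, t] for t ∈ {}; since epsilon ∈ FIRST, also for every t ∈ FOLLOW(H) = {f}.

H ::= epsilon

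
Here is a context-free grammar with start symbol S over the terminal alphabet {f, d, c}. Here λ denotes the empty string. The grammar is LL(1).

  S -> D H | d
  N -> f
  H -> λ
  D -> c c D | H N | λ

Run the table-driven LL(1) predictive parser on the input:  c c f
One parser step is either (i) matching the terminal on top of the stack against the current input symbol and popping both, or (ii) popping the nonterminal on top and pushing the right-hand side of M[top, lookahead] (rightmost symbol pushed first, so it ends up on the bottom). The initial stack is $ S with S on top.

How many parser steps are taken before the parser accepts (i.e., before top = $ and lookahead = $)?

step 1: stack=$ S  input=c c f $  — expand S -> D H
step 2: stack=$ H D  input=c c f $  — expand D -> c c D
step 3: stack=$ H D c c  input=c c f $  — match c
step 4: stack=$ H D c  input=c f $  — match c
step 5: stack=$ H D  input=f $  — expand D -> H N
step 6: stack=$ H N H  input=f $  — expand H -> λ
step 7: stack=$ H N  input=f $  — expand N -> f
step 8: stack=$ H f  input=f $  — match f
step 9: stack=$ H  input=$  — expand H -> λ
Accept reached after 9 steps.

9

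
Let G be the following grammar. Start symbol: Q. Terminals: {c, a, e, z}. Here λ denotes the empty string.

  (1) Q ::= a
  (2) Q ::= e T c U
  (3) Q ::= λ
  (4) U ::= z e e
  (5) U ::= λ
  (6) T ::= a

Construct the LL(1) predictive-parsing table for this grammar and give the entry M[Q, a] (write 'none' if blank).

FIRST(Q) = {λ, a, e}
FIRST(U) = {λ, z}
FIRST(T) = {a}
FOLLOW(Q) includes $ since Q is the start symbol.
FOLLOW(Q): Q appears on no right-hand side. Thus FOLLOW(Q) = {$}.
For Q ::= a: FIRST(a) = {a}, so it goes in M[Q, t] for t ∈ {a}.
For Q ::= e T c U: FIRST(e T c U) = {e}, so it goes in M[Q, t] for t ∈ {e}.
For Q ::= λ: FIRST(λ) = {λ}, so it goes in M[Q, t] for t ∈ {}; since λ ∈ FIRST, also for every t ∈ FOLLOW(Q) = {$}.

Q ::= a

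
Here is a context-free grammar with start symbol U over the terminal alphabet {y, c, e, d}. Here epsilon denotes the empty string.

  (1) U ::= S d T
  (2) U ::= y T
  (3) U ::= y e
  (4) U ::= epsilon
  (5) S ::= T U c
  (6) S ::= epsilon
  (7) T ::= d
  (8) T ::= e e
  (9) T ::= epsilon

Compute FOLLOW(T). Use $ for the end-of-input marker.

FIRST(T): from T::=d we get {d}; from T::=e e we get {e}; from T::=epsilon we get {epsilon}. So FIRST(T) = {epsilon, d, e}.
FIRST(U): from U::=S d T we get {c, d, e, y}; from U::=y T we get {y}; from U::=y e we get {y}; from U::=epsilon we get {epsilon}. So FIRST(U) = {epsilon, c, d, e, y}.
FIRST(S): from S::=T U c we get {c, d, e, y}; from S::=epsilon we get {epsilon}. So FIRST(S) = {epsilon, c, d, e, y}.
FOLLOW(U) includes $ since U is the start symbol.
FOLLOW(U): in S::=T U c, U is followed by c with FIRST {c}. Thus FOLLOW(U) = {$, c}.
FOLLOW(S): in U::=S d T, S is followed by d T with FIRST {d}. Thus FOLLOW(S) = {d}.
FOLLOW(T): in U::=S d T, the suffix after T is empty, so FOLLOW(T) ⊇ FOLLOW(U) = {$, c}; in U::=y T, the suffix after T is empty, so FOLLOW(T) ⊇ FOLLOW(U) = {$, c}; in S::=T U c, T is followed by U c with FIRST {c, d, e, y}. Thus FOLLOW(T) = {$, c, d, e, y}.

{$, c, d, e, y}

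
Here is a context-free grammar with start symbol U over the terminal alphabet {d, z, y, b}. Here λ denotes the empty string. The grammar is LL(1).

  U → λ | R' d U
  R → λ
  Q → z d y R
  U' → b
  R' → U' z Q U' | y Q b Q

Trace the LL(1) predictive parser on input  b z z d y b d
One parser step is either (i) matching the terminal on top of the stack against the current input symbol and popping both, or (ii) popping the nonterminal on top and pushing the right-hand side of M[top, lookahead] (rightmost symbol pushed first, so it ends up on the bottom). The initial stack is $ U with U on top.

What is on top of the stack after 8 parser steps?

y

step 1: stack=$ U  input=b z z d y b d $  — expand U → R' d U
step 2: stack=$ U d R'  input=b z z d y b d $  — expand R' → U' z Q U'
step 3: stack=$ U d U' Q z U'  input=b z z d y b d $  — expand U' → b
step 4: stack=$ U d U' Q z b  input=b z z d y b d $  — match b
step 5: stack=$ U d U' Q z  input=z z d y b d $  — match z
step 6: stack=$ U d U' Q  input=z d y b d $  — expand Q → z d y R
step 7: stack=$ U d U' R y d z  input=z d y b d $  — match z
step 8: stack=$ U d U' R y d  input=d y b d $  — match d
Stack after step 8: $ U d U' R y (top = y).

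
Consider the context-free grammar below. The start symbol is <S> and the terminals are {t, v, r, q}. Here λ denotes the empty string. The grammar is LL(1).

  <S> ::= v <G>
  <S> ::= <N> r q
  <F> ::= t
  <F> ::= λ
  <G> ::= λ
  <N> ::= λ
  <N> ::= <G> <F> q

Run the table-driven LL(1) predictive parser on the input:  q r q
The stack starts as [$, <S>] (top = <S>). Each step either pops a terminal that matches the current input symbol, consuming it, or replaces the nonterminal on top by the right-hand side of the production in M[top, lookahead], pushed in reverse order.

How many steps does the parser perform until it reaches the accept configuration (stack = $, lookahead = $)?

7

     Stack            Input    Action
  1  $ <S>            q r q $  expand <S> ::= <N> r q
  2  $ q r <N>        q r q $  expand <N> ::= <G> <F> q
  3  $ q r q <F> <G>  q r q $  expand <G> ::= λ
  4  $ q r q <F>      q r q $  expand <F> ::= λ
  5  $ q r q          q r q $  match q
  6  $ q r            r q $    match r
  7  $ q              q $      match q
Accept reached after 7 steps.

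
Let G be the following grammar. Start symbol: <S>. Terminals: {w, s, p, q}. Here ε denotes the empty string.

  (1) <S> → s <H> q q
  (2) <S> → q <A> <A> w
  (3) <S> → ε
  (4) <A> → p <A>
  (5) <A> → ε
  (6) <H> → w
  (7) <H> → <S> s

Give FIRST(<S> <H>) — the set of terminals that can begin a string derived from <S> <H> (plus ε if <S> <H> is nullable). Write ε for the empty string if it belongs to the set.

FIRST(<S>): from <S>→s <H> q q we get {s}; from <S>→q <A> <A> w we get {q}; from <S>→ε we get {ε}. So FIRST(<S>) = {ε, q, s}.
FIRST(<A>): from <A>→p <A> we get {p}; from <A>→ε we get {ε}. So FIRST(<A>) = {ε, p}.
FIRST(<H>): from <H>→w we get {w}; from <H>→<S> s we get {q, s}. So FIRST(<H>) = {q, s, w}.
FIRST(<S> <H>): take FIRST of each symbol in turn, carrying on past any symbol whose FIRST contains ε; result {q, s, w}.

{q, s, w}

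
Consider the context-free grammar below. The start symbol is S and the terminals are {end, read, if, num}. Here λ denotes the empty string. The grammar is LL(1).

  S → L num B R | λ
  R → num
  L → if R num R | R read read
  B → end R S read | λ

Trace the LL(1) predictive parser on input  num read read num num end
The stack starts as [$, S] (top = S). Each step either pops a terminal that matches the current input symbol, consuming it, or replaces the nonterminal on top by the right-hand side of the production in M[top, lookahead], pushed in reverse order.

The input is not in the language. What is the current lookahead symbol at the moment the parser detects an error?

step 1: stack=$ S  input=num read read num num end $  — expand S → L num B R
step 2: stack=$ R B num L  input=num read read num num end $  — expand L → R read read
step 3: stack=$ R B num read read R  input=num read read num num end $  — expand R → num
step 4: stack=$ R B num read read num  input=num read read num num end $  — match num
step 5: stack=$ R B num read read  input=read read num num end $  — match read
step 6: stack=$ R B num read  input=read num num end $  — match read
step 7: stack=$ R B num  input=num num end $  — match num
step 8: stack=$ R B  input=num end $  — expand B → λ
step 9: stack=$ R  input=num end $  — expand R → num
step 10: stack=$ num  input=num end $  — match num
step 11: stack=$  input=end $  — error: stack empty but input remains

end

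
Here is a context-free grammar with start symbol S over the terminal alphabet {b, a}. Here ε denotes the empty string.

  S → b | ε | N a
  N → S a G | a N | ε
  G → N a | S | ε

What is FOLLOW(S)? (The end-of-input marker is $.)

{$, a}

FIRST(S) = {ε, a, b}  (via N a)
FIRST(N) = {ε, a, b}  (via S a G)
FIRST(G) = {ε, a, b}  (via N a, S)
FOLLOW(S) includes $ since S is the start symbol.
FOLLOW(N): in S→N a, N is followed by a with FIRST {a}; in N→a N, the suffix after N is empty (adds nothing new); in G→N a, N is followed by a with FIRST {a}. Thus FOLLOW(N) = {a}.
FOLLOW(G): in N→S a G, the suffix after G is empty, so FOLLOW(G) ⊇ FOLLOW(N) = {a}. Thus FOLLOW(G) = {a}.
FOLLOW(S): in N→S a G, S is followed by a G with FIRST {a}; in G→S, the suffix after S is empty, so FOLLOW(S) ⊇ FOLLOW(G) = {a}. Thus FOLLOW(S) = {$, a}.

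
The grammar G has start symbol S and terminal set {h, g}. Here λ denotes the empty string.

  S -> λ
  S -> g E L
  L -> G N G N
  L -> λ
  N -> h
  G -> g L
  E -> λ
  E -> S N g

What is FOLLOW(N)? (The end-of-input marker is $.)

{$, g, h}

FIRST(S) = {λ, g}
FIRST(N) = {h}
FIRST(G) = {g}
FIRST(L) = {λ, g}  (via G N G N)
FIRST(E) = {λ, g, h}  (via S N g)
FOLLOW(S) includes $ since S is the start symbol.
FOLLOW(S): in E->S N g, S is followed by N g with FIRST {h}. Thus FOLLOW(S) = {$, h}.
FOLLOW(G): in L->G N G N (occurrence 1), G is followed by N G N with FIRST {h}; in L->G N G N (occurrence 2), G is followed by N with FIRST {h}. Thus FOLLOW(G) = {h}.
FOLLOW(L): in S->g E L, the suffix after L is empty, so FOLLOW(L) ⊇ FOLLOW(S) = {$, h}; in G->g L, the suffix after L is empty, so FOLLOW(L) ⊇ FOLLOW(G) = {h}. Thus FOLLOW(L) = {$, h}.
FOLLOW(N): in L->G N G N (occurrence 1), N is followed by G N with FIRST {g}; in L->G N G N (occurrence 2), the suffix after N is empty, so FOLLOW(N) ⊇ FOLLOW(L) = {$, h}; in E->S N g, N is followed by g with FIRST {g}. Thus FOLLOW(N) = {$, g, h}.
FOLLOW(E): in S->g E L, E is followed by L with FIRST {λ, g}; in S->g E L, the suffix after E is nullable, so FOLLOW(E) ⊇ FOLLOW(S) = {$, h}. Thus FOLLOW(E) = {$, g, h}.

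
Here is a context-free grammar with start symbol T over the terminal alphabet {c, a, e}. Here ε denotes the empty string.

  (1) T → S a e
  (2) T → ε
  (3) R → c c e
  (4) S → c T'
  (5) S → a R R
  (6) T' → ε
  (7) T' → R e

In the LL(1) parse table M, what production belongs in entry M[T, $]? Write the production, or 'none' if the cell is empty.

FIRST(R) = {c}
FIRST(S) = {a, c}
FIRST(T) = {ε, a, c}  (via S a e)
FIRST(T') = {ε, c}  (via R e)
FOLLOW(T) includes $ since T is the start symbol.
FOLLOW(T): T appears on no right-hand side. Thus FOLLOW(T) = {$}.
For T → S a e: FIRST(S a e) = {a, c}, so it goes in M[T, t] for t ∈ {a, c}.
For T → ε: FIRST(ε) = {ε}, so it goes in M[T, t] for t ∈ {}; since ε ∈ FIRST, also for every t ∈ FOLLOW(T) = {$}.

T → ε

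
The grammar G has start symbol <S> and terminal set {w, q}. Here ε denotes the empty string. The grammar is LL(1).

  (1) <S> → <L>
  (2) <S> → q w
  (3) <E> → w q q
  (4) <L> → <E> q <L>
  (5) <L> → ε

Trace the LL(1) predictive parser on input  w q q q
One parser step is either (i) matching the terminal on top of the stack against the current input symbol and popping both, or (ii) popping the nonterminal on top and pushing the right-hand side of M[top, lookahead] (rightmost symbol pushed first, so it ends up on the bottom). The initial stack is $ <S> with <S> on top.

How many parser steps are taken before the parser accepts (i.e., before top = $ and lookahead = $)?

8

step 1: stack=$ <S>  input=w q q q $  — expand <S> → <L>
step 2: stack=$ <L>  input=w q q q $  — expand <L> → <E> q <L>
step 3: stack=$ <L> q <E>  input=w q q q $  — expand <E> → w q q
step 4: stack=$ <L> q q q w  input=w q q q $  — match w
step 5: stack=$ <L> q q q  input=q q q $  — match q
step 6: stack=$ <L> q q  input=q q $  — match q
step 7: stack=$ <L> q  input=q $  — match q
step 8: stack=$ <L>  input=$  — expand <L> → ε
Accept reached after 8 steps.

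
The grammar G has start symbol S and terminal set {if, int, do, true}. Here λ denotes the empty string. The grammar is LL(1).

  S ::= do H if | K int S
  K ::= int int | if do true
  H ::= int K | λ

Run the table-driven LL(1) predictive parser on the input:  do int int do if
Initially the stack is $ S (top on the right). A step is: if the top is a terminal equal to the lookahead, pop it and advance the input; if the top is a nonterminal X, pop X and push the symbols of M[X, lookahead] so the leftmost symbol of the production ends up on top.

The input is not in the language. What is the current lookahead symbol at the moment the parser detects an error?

     Stack         Input               Action
  1  $ S           do int int do if $  expand S ::= do H if
  2  $ if H do     do int int do if $  match do
  3  $ if H        int int do if $     expand H ::= int K
  4  $ if K int    int int do if $     match int
  5  $ if K        int do if $         expand K ::= int int
  6  $ if int int  int do if $         match int
  7  $ if int      do if $             error: top is terminal int but lookahead is do

do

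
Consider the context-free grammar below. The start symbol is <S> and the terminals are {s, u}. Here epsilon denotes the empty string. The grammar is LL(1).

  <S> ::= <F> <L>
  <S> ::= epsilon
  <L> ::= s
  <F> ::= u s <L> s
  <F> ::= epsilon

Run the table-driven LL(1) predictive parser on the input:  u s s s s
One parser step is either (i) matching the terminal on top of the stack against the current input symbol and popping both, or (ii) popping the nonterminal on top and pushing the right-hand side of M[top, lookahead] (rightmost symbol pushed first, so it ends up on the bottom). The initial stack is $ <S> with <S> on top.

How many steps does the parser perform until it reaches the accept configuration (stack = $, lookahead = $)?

     Stack            Input        Action
  1  $ <S>            u s s s s $  expand <S> ::= <F> <L>
  2  $ <L> <F>        u s s s s $  expand <F> ::= u s <L> s
  3  $ <L> s <L> s u  u s s s s $  match u
  4  $ <L> s <L> s    s s s s $    match s
  5  $ <L> s <L>      s s s $      expand <L> ::= s
  6  $ <L> s s        s s s $      match s
  7  $ <L> s          s s $        match s
  8  $ <L>            s $          expand <L> ::= s
  9  $ s              s $          match s
Accept reached after 9 steps.

9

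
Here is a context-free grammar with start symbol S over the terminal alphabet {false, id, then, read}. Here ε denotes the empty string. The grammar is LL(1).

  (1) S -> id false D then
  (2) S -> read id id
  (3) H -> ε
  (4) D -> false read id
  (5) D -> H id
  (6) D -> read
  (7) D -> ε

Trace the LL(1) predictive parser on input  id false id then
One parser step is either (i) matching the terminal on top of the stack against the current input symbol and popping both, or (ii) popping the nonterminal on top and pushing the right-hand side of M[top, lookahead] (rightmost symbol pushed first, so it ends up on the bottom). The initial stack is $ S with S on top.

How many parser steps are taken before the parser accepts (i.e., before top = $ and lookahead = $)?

7

step 1: stack=$ S  input=id false id then $  — expand S -> id false D then
step 2: stack=$ then D false id  input=id false id then $  — match id
step 3: stack=$ then D false  input=false id then $  — match false
step 4: stack=$ then D  input=id then $  — expand D -> H id
step 5: stack=$ then id H  input=id then $  — expand H -> ε
step 6: stack=$ then id  input=id then $  — match id
step 7: stack=$ then  input=then $  — match then
Accept reached after 7 steps.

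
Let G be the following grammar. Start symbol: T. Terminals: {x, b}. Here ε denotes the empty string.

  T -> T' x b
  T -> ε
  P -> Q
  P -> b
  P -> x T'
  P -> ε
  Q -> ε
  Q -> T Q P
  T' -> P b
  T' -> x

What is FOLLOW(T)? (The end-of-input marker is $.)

{$, b, x}

FIRST(T) = {ε, b, x}  (via T' x b)
FIRST(P) = {ε, b, x}  (via Q)
FIRST(Q) = {ε, b, x}  (via T Q P)
FIRST(T') = {b, x}  (via P b)
FOLLOW(T) includes $ since T is the start symbol.
FOLLOW(T): in Q->T Q P, T is followed by Q P with FIRST {ε, b, x}; in Q->T Q P, the suffix after T is nullable, so FOLLOW(T) ⊇ FOLLOW(Q) = {b, x}. Thus FOLLOW(T) = {$, b, x}.
FOLLOW(P): in Q->T Q P, the suffix after P is empty, so FOLLOW(P) ⊇ FOLLOW(Q) = {b, x}; in T'->P b, P is followed by b with FIRST {b}. Thus FOLLOW(P) = {b, x}.
FOLLOW(Q): in P->Q, the suffix after Q is empty, so FOLLOW(Q) ⊇ FOLLOW(P) = {b, x}; in Q->T Q P, Q is followed by P with FIRST {ε, b, x}; in Q->T Q P, the suffix after Q is nullable (adds nothing new). Thus FOLLOW(Q) = {b, x}.
FOLLOW(T'): in T->T' x b, T' is followed by x b with FIRST {x}; in P->x T', the suffix after T' is empty, so FOLLOW(T') ⊇ FOLLOW(P) = {b, x}. Thus FOLLOW(T') = {b, x}.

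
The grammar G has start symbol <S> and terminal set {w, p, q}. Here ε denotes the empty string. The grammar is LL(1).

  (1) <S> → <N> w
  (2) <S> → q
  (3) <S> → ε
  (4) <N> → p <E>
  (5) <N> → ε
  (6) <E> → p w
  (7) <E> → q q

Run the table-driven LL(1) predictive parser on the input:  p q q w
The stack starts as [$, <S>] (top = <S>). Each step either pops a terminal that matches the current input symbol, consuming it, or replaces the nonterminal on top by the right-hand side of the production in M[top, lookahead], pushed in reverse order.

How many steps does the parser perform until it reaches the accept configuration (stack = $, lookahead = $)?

7

     Stack      Input      Action
  1  $ <S>      p q q w $  expand <S> → <N> w
  2  $ w <N>    p q q w $  expand <N> → p <E>
  3  $ w <E> p  p q q w $  match p
  4  $ w <E>    q q w $    expand <E> → q q
  5  $ w q q    q q w $    match q
  6  $ w q      q w $      match q
  7  $ w        w $        match w
Accept reached after 7 steps.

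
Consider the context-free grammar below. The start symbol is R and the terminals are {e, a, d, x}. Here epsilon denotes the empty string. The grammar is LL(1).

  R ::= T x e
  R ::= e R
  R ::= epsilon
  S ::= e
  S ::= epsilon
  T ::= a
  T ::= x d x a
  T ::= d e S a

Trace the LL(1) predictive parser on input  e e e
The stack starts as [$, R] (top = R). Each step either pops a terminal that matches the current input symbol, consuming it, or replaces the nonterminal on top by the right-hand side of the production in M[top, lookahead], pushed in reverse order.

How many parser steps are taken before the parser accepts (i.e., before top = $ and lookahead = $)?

     Stack  Input    Action
  1  $ R    e e e $  expand R ::= e R
  2  $ R e  e e e $  match e
  3  $ R    e e $    expand R ::= e R
  4  $ R e  e e $    match e
  5  $ R    e $      expand R ::= e R
  6  $ R e  e $      match e
  7  $ R    $        expand R ::= epsilon
Accept reached after 7 steps.

7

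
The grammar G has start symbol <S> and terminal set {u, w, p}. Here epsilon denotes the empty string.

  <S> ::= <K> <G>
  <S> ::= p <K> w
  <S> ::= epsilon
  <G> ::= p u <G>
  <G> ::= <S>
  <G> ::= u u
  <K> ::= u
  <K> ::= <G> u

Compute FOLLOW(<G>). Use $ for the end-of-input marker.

{$, u}

FIRST(<S>) = {epsilon, p, u}  (via <K> <G>)
FIRST(<G>) = {epsilon, p, u}  (via <S>)
FIRST(<K>) = {p, u}  (via <G> u)
FOLLOW(<S>) includes $ since <S> is the start symbol.
FOLLOW(<S>): in <G>::=<S>, the suffix after <S> is empty, so FOLLOW(<S>) ⊇ FOLLOW(<G>) = {$, u}. Thus FOLLOW(<S>) = {$, u}.
FOLLOW(<G>): in <S>::=<K> <G>, the suffix after <G> is empty, so FOLLOW(<G>) ⊇ FOLLOW(<S>) = {$, u}; in <G>::=p u <G>, the suffix after <G> is empty (adds nothing new); in <K>::=<G> u, <G> is followed by u with FIRST {u}. Thus FOLLOW(<G>) = {$, u}.
FOLLOW(<K>): in <S>::=<K> <G>, <K> is followed by <G> with FIRST {epsilon, p, u}; in <S>::=<K> <G>, the suffix after <K> is nullable, so FOLLOW(<K>) ⊇ FOLLOW(<S>) = {$, u}; in <S>::=p <K> w, <K> is followed by w with FIRST {w}. Thus FOLLOW(<K>) = {$, p, u, w}.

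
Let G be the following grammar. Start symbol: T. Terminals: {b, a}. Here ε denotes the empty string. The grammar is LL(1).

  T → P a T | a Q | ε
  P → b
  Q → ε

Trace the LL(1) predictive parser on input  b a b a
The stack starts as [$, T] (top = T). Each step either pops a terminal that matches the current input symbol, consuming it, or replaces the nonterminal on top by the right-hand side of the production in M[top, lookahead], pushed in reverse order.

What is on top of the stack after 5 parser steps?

P

step 1: stack=$ T  input=b a b a $  — expand T → P a T
step 2: stack=$ T a P  input=b a b a $  — expand P → b
step 3: stack=$ T a b  input=b a b a $  — match b
step 4: stack=$ T a  input=a b a $  — match a
step 5: stack=$ T  input=b a $  — expand T → P a T
Stack after step 5: $ T a P (top = P).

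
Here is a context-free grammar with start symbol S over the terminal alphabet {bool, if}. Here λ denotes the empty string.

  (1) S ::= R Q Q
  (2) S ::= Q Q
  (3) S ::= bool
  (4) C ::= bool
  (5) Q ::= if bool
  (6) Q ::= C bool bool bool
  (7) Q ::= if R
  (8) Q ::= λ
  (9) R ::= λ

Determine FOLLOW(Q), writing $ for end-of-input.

{$, bool, if}

FIRST(C): from C::=bool we get {bool}. So FIRST(C) = {bool}.
FIRST(R): from R::=λ we get {λ}. So FIRST(R) = {λ}.
FIRST(Q): from Q::=if bool we get {if}; from Q::=C bool bool bool we get {bool}; from Q::=if R we get {if}; from Q::=λ we get {λ}. So FIRST(Q) = {λ, bool, if}.
FIRST(S): from S::=R Q Q we get {λ, bool, if}; from S::=Q Q we get {λ, bool, if}; from S::=bool we get {bool}. So FIRST(S) = {λ, bool, if}.
FOLLOW(S) includes $ since S is the start symbol.
FOLLOW(S): S appears on no right-hand side. Thus FOLLOW(S) = {$}.
FOLLOW(C): in Q::=C bool bool bool, C is followed by bool bool bool with FIRST {bool}. Thus FOLLOW(C) = {bool}.
FOLLOW(Q): in S::=R Q Q (occurrence 1), Q is followed by Q with FIRST {λ, bool, if}; in S::=R Q Q (occurrence 1), the suffix after Q is nullable, so FOLLOW(Q) ⊇ FOLLOW(S) = {$}; in S::=R Q Q (occurrence 2), the suffix after Q is empty, so FOLLOW(Q) ⊇ FOLLOW(S) = {$}; in S::=Q Q (occurrence 1), Q is followed by Q with FIRST {λ, bool, if}; in S::=Q Q (occurrence 1), the suffix after Q is nullable, so FOLLOW(Q) ⊇ FOLLOW(S) = {$}; in S::=Q Q (occurrence 2), the suffix after Q is empty, so FOLLOW(Q) ⊇ FOLLOW(S) = {$}. Thus FOLLOW(Q) = {$, bool, if}.
FOLLOW(R): in S::=R Q Q, R is followed by Q Q with FIRST {λ, bool, if}; in S::=R Q Q, the suffix after R is nullable, so FOLLOW(R) ⊇ FOLLOW(S) = {$}; in Q::=if R, the suffix after R is empty, so FOLLOW(R) ⊇ FOLLOW(Q) = {$, bool, if}. Thus FOLLOW(R) = {$, bool, if}.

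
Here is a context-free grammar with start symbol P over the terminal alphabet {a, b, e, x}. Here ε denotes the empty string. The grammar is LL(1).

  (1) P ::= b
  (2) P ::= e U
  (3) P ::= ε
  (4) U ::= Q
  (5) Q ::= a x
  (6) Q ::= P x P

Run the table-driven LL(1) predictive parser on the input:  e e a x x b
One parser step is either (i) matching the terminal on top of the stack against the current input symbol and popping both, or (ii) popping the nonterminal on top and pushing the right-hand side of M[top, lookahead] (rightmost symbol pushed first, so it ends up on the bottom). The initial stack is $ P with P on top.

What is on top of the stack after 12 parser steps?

step 1: stack=$ P  input=e e a x x b $  — expand P ::= e U
step 2: stack=$ U e  input=e e a x x b $  — match e
step 3: stack=$ U  input=e a x x b $  — expand U ::= Q
step 4: stack=$ Q  input=e a x x b $  — expand Q ::= P x P
step 5: stack=$ P x P  input=e a x x b $  — expand P ::= e U
step 6: stack=$ P x U e  input=e a x x b $  — match e
step 7: stack=$ P x U  input=a x x b $  — expand U ::= Q
step 8: stack=$ P x Q  input=a x x b $  — expand Q ::= a x
step 9: stack=$ P x x a  input=a x x b $  — match a
step 10: stack=$ P x x  input=x x b $  — match x
step 11: stack=$ P x  input=x b $  — match x
step 12: stack=$ P  input=b $  — expand P ::= b
Stack after step 12: $ b (top = b).

b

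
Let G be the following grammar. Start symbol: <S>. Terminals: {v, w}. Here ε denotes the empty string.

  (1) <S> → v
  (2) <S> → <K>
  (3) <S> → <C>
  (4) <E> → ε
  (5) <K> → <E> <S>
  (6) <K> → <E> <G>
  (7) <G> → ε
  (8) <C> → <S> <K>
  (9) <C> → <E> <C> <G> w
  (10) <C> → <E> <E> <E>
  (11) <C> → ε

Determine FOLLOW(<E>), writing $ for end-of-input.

FIRST(<E>) = {ε}
FIRST(<G>) = {ε}
FIRST(<S>) = {ε, v, w}  (via <K>, <C>)
FIRST(<K>) = {ε, v, w}  (via <E> <S>, <E> <G>)
FIRST(<C>) = {ε, v, w}  (via <S> <K>, <E> <C> <G> w, <E> <E> <E>)
FOLLOW(<S>) includes $ since <S> is the start symbol.
FOLLOW(<S>): in <K>→<E> <S>, the suffix after <S> is empty, so FOLLOW(<S>) ⊇ FOLLOW(<K>) = {$, v, w}; in <C>→<S> <K>, <S> is followed by <K> with FIRST {ε, v, w}; in <C>→<S> <K>, the suffix after <S> is nullable, so FOLLOW(<S>) ⊇ FOLLOW(<C>) = {$, v, w}. Thus FOLLOW(<S>) = {$, v, w}.
FOLLOW(<C>): in <S>→<C>, the suffix after <C> is empty, so FOLLOW(<C>) ⊇ FOLLOW(<S>) = {$, v, w}; in <C>→<E> <C> <G> w, <C> is followed by <G> w with FIRST {w}. Thus FOLLOW(<C>) = {$, v, w}.
FOLLOW(<K>): in <S>→<K>, the suffix after <K> is empty, so FOLLOW(<K>) ⊇ FOLLOW(<S>) = {$, v, w}; in <C>→<S> <K>, the suffix after <K> is empty, so FOLLOW(<K>) ⊇ FOLLOW(<C>) = {$, v, w}. Thus FOLLOW(<K>) = {$, v, w}.
FOLLOW(<E>): in <K>→<E> <S>, <E> is followed by <S> with FIRST {ε, v, w}; in <K>→<E> <S>, the suffix after <E> is nullable, so FOLLOW(<E>) ⊇ FOLLOW(<K>) = {$, v, w}; in <K>→<E> <G>, <E> is followed by <G> with FIRST {ε}; in <K>→<E> <G>, the suffix after <E> is nullable, so FOLLOW(<E>) ⊇ FOLLOW(<K>) = {$, v, w}; in <C>→<E> <C> <G> w, <E> is followed by <C> <G> w with FIRST {v, w}; in <C>→<E> <E> <E> (occurrence 1), <E> is followed by <E> <E> with FIRST {ε}; in <C>→<E> <E> <E> (occurrence 1), the suffix after <E> is nullable, so FOLLOW(<E>) ⊇ FOLLOW(<C>) = {$, v, w}; in <C>→<E> <E> <E> (occurrence 2), <E> is followed by <E> with FIRST {ε}; in <C>→<E> <E> <E> (occurrence 2), the suffix after <E> is nullable, so FOLLOW(<E>) ⊇ FOLLOW(<C>) = {$, v, w}; in <C>→<E> <E> <E> (occurrence 3), the suffix after <E> is empty, so FOLLOW(<E>) ⊇ FOLLOW(<C>) = {$, v, w}. Thus FOLLOW(<E>) = {$, v, w}.
FOLLOW(<G>): in <K>→<E> <G>, the suffix after <G> is empty, so FOLLOW(<G>) ⊇ FOLLOW(<K>) = {$, v, w}; in <C>→<E> <C> <G> w, <G> is followed by w with FIRST {w}. Thus FOLLOW(<G>) = {$, v, w}.

{$, v, w}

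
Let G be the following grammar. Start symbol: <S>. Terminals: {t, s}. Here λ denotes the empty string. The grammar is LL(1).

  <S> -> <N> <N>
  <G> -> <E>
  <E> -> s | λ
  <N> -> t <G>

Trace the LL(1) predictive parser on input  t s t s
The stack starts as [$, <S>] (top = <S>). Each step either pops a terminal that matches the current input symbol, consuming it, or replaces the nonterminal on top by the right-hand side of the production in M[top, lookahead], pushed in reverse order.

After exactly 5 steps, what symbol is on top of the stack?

step 1: stack=$ <S>  input=t s t s $  — expand <S> -> <N> <N>
step 2: stack=$ <N> <N>  input=t s t s $  — expand <N> -> t <G>
step 3: stack=$ <N> <G> t  input=t s t s $  — match t
step 4: stack=$ <N> <G>  input=s t s $  — expand <G> -> <E>
step 5: stack=$ <N> <E>  input=s t s $  — expand <E> -> s
Stack after step 5: $ <N> s (top = s).

s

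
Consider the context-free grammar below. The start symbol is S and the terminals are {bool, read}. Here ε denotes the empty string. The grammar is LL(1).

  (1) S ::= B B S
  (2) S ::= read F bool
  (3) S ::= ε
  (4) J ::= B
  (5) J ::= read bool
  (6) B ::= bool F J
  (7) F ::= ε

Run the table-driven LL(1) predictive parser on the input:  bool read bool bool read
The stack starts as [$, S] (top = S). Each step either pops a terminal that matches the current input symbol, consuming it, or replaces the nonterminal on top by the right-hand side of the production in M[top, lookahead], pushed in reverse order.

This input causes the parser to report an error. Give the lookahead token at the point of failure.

$

      Stack            Input                       Action
   1  $ S              bool read bool bool read $  expand S ::= B B S
   2  $ S B B          bool read bool bool read $  expand B ::= bool F J
   3  $ S B J F bool   bool read bool bool read $  match bool
   4  $ S B J F        read bool bool read $       expand F ::= ε
   5  $ S B J          read bool bool read $       expand J ::= read bool
   6  $ S B bool read  read bool bool read $       match read
   7  $ S B bool       bool bool read $            match bool
   8  $ S B            bool read $                 expand B ::= bool F J
   9  $ S J F bool     bool read $                 match bool
  10  $ S J F          read $                      expand F ::= ε
  11  $ S J            read $                      expand J ::= read bool
  12  $ S bool read    read $                      match read
  13  $ S bool         $                           error: top is terminal bool but lookahead is $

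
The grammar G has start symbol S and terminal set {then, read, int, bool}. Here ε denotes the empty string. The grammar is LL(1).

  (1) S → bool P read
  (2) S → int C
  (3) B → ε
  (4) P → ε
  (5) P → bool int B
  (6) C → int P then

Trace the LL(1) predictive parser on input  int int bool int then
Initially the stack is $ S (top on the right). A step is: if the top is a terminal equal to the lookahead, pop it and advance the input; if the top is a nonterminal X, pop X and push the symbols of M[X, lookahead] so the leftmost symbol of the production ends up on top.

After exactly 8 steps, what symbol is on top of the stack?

     Stack              Input                    Action
  1  $ S                int int bool int then $  expand S → int C
  2  $ C int            int int bool int then $  match int
  3  $ C                int bool int then $      expand C → int P then
  4  $ then P int       int bool int then $      match int
  5  $ then P           bool int then $          expand P → bool int B
  6  $ then B int bool  bool int then $          match bool
  7  $ then B int       int then $               match int
  8  $ then B           then $                   expand B → ε
Stack after step 8: $ then (top = then).

then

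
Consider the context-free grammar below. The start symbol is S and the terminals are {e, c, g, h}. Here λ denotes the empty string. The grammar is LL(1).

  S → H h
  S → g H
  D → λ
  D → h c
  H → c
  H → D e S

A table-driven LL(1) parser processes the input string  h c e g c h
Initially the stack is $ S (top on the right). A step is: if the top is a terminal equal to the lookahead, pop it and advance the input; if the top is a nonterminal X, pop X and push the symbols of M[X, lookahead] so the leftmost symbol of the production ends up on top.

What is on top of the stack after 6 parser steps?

S

     Stack        Input          Action
  1  $ S          h c e g c h $  expand S → H h
  2  $ h H        h c e g c h $  expand H → D e S
  3  $ h S e D    h c e g c h $  expand D → h c
  4  $ h S e c h  h c e g c h $  match h
  5  $ h S e c    c e g c h $    match c
  6  $ h S e      e g c h $      match e
Stack after step 6: $ h S (top = S).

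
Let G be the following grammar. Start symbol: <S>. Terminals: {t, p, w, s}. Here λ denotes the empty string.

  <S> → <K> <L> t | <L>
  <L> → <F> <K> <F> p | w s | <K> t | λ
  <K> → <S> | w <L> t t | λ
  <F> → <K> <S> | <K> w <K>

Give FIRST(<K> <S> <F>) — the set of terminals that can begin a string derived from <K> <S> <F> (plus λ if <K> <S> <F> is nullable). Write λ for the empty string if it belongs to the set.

{λ, p, t, w}

FIRST(<S>) = {λ, p, t, w}  (via <K> <L> t, <L>)
FIRST(<K>) = {λ, p, t, w}  (via <S>)
FIRST(<F>) = {λ, p, t, w}  (via <K> <S>, <K> w <K>)
FIRST(<L>) = {λ, p, t, w}  (via <F> <K> <F> p, <K> t)
FIRST(<K> <S> <F>): take FIRST of each symbol in turn, carrying on past any symbol whose FIRST contains λ; result {λ, p, t, w}.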